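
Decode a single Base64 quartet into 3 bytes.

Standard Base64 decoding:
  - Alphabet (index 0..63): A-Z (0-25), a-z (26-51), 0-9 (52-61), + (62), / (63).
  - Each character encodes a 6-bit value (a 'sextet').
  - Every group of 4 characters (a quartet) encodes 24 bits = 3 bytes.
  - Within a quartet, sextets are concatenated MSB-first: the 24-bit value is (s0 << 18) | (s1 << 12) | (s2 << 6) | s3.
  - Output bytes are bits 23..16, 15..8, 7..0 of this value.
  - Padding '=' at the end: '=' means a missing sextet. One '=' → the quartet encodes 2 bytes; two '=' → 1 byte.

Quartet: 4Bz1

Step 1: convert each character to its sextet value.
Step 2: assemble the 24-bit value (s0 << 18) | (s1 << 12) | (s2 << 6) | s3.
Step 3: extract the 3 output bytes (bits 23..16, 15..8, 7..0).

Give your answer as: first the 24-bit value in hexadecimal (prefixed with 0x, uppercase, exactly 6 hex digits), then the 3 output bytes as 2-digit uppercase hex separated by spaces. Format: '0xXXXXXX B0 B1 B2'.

Sextets: 4=56, B=1, z=51, 1=53
24-bit: (56<<18) | (1<<12) | (51<<6) | 53
      = 0xE00000 | 0x001000 | 0x000CC0 | 0x000035
      = 0xE01CF5
Bytes: (v>>16)&0xFF=E0, (v>>8)&0xFF=1C, v&0xFF=F5

Answer: 0xE01CF5 E0 1C F5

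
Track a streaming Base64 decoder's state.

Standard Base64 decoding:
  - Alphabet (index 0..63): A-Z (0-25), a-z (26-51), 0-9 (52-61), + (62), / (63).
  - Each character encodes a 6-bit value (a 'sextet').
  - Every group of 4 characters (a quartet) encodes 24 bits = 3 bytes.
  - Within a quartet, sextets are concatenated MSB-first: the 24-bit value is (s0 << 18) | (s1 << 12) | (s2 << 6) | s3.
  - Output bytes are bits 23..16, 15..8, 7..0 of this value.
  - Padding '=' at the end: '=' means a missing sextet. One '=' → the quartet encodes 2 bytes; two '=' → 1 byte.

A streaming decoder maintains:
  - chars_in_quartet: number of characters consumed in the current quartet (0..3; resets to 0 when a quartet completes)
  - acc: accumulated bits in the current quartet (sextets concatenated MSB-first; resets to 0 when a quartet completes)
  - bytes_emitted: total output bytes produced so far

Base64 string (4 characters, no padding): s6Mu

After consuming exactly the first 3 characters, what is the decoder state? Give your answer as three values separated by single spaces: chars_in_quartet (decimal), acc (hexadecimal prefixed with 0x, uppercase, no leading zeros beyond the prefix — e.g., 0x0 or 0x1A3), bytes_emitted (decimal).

Answer: 3 0x2CE8C 0

Derivation:
After char 0 ('s'=44): chars_in_quartet=1 acc=0x2C bytes_emitted=0
After char 1 ('6'=58): chars_in_quartet=2 acc=0xB3A bytes_emitted=0
After char 2 ('M'=12): chars_in_quartet=3 acc=0x2CE8C bytes_emitted=0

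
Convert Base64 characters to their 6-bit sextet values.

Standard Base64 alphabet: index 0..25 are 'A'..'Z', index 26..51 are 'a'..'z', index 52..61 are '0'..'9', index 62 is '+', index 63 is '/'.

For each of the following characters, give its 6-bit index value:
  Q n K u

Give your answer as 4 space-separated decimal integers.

Answer: 16 39 10 46

Derivation:
'Q': A..Z range, ord('Q') − ord('A') = 16
'n': a..z range, 26 + ord('n') − ord('a') = 39
'K': A..Z range, ord('K') − ord('A') = 10
'u': a..z range, 26 + ord('u') − ord('a') = 46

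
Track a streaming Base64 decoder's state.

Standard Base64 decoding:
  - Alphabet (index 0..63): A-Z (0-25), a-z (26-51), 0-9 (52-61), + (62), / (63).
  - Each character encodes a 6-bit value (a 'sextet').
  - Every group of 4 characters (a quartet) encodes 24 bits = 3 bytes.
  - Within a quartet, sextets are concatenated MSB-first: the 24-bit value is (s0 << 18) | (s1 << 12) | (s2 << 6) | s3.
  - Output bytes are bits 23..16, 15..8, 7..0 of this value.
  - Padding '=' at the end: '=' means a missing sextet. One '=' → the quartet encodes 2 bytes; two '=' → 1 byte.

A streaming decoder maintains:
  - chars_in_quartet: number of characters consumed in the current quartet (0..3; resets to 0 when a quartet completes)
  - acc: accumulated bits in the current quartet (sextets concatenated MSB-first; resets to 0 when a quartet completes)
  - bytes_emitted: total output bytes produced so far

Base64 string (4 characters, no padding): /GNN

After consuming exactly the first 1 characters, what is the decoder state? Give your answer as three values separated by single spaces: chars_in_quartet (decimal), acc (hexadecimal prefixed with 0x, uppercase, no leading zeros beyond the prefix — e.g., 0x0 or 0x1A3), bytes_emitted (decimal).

Answer: 1 0x3F 0

Derivation:
After char 0 ('/'=63): chars_in_quartet=1 acc=0x3F bytes_emitted=0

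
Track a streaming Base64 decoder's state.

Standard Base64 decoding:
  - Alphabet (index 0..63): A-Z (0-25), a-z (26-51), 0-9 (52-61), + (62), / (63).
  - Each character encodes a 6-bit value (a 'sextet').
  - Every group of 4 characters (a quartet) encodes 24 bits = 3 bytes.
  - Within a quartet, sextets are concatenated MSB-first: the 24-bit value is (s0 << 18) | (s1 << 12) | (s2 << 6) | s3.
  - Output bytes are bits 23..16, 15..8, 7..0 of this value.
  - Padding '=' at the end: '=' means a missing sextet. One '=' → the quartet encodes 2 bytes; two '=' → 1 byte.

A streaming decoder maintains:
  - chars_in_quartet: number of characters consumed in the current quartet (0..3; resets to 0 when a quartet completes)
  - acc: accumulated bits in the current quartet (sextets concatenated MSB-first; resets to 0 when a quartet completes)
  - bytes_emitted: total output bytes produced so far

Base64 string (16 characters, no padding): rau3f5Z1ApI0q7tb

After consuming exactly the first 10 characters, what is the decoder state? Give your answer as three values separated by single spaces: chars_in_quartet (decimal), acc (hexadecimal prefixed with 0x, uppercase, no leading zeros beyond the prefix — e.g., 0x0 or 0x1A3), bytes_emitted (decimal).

Answer: 2 0x29 6

Derivation:
After char 0 ('r'=43): chars_in_quartet=1 acc=0x2B bytes_emitted=0
After char 1 ('a'=26): chars_in_quartet=2 acc=0xADA bytes_emitted=0
After char 2 ('u'=46): chars_in_quartet=3 acc=0x2B6AE bytes_emitted=0
After char 3 ('3'=55): chars_in_quartet=4 acc=0xADABB7 -> emit AD AB B7, reset; bytes_emitted=3
After char 4 ('f'=31): chars_in_quartet=1 acc=0x1F bytes_emitted=3
After char 5 ('5'=57): chars_in_quartet=2 acc=0x7F9 bytes_emitted=3
After char 6 ('Z'=25): chars_in_quartet=3 acc=0x1FE59 bytes_emitted=3
After char 7 ('1'=53): chars_in_quartet=4 acc=0x7F9675 -> emit 7F 96 75, reset; bytes_emitted=6
After char 8 ('A'=0): chars_in_quartet=1 acc=0x0 bytes_emitted=6
After char 9 ('p'=41): chars_in_quartet=2 acc=0x29 bytes_emitted=6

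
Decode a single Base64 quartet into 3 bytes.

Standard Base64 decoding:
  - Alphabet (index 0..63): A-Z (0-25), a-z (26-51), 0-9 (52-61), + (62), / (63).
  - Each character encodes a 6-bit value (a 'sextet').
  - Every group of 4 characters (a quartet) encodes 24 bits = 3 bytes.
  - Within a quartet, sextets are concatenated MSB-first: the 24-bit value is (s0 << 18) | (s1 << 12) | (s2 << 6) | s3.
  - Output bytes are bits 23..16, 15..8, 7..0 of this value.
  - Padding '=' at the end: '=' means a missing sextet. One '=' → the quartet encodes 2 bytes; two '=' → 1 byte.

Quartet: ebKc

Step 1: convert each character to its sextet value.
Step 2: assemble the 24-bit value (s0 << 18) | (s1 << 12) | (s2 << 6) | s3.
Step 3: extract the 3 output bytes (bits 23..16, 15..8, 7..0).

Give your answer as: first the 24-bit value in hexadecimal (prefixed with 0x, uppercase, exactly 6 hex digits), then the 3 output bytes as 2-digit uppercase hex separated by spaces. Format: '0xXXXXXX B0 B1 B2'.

Sextets: e=30, b=27, K=10, c=28
24-bit: (30<<18) | (27<<12) | (10<<6) | 28
      = 0x780000 | 0x01B000 | 0x000280 | 0x00001C
      = 0x79B29C
Bytes: (v>>16)&0xFF=79, (v>>8)&0xFF=B2, v&0xFF=9C

Answer: 0x79B29C 79 B2 9C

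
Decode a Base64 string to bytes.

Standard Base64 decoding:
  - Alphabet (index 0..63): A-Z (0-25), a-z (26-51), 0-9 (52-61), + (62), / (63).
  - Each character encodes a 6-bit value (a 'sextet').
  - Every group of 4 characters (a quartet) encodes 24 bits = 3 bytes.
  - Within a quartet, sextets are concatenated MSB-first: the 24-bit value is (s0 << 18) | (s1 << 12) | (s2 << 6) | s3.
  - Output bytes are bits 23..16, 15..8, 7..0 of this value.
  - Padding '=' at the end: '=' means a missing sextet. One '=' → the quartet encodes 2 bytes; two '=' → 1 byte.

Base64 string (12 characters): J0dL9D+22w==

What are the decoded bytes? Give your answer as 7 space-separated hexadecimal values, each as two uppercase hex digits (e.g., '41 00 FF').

After char 0 ('J'=9): chars_in_quartet=1 acc=0x9 bytes_emitted=0
After char 1 ('0'=52): chars_in_quartet=2 acc=0x274 bytes_emitted=0
After char 2 ('d'=29): chars_in_quartet=3 acc=0x9D1D bytes_emitted=0
After char 3 ('L'=11): chars_in_quartet=4 acc=0x27474B -> emit 27 47 4B, reset; bytes_emitted=3
After char 4 ('9'=61): chars_in_quartet=1 acc=0x3D bytes_emitted=3
After char 5 ('D'=3): chars_in_quartet=2 acc=0xF43 bytes_emitted=3
After char 6 ('+'=62): chars_in_quartet=3 acc=0x3D0FE bytes_emitted=3
After char 7 ('2'=54): chars_in_quartet=4 acc=0xF43FB6 -> emit F4 3F B6, reset; bytes_emitted=6
After char 8 ('2'=54): chars_in_quartet=1 acc=0x36 bytes_emitted=6
After char 9 ('w'=48): chars_in_quartet=2 acc=0xDB0 bytes_emitted=6
Padding '==': partial quartet acc=0xDB0 -> emit DB; bytes_emitted=7

Answer: 27 47 4B F4 3F B6 DB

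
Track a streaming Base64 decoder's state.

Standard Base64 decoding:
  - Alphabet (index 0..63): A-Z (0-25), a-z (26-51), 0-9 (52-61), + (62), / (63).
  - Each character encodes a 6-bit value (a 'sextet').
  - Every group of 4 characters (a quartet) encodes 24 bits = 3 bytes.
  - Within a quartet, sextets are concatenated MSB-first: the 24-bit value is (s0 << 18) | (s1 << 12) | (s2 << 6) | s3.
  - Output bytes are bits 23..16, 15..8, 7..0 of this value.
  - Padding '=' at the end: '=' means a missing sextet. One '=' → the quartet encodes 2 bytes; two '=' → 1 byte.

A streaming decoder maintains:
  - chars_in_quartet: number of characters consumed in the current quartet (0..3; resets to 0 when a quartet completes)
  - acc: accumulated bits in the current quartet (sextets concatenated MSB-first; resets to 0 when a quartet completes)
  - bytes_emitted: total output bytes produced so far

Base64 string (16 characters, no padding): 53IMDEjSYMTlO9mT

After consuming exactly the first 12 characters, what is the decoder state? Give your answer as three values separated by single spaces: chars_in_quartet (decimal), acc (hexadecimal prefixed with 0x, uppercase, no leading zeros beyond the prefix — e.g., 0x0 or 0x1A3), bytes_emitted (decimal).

Answer: 0 0x0 9

Derivation:
After char 0 ('5'=57): chars_in_quartet=1 acc=0x39 bytes_emitted=0
After char 1 ('3'=55): chars_in_quartet=2 acc=0xE77 bytes_emitted=0
After char 2 ('I'=8): chars_in_quartet=3 acc=0x39DC8 bytes_emitted=0
After char 3 ('M'=12): chars_in_quartet=4 acc=0xE7720C -> emit E7 72 0C, reset; bytes_emitted=3
After char 4 ('D'=3): chars_in_quartet=1 acc=0x3 bytes_emitted=3
After char 5 ('E'=4): chars_in_quartet=2 acc=0xC4 bytes_emitted=3
After char 6 ('j'=35): chars_in_quartet=3 acc=0x3123 bytes_emitted=3
After char 7 ('S'=18): chars_in_quartet=4 acc=0xC48D2 -> emit 0C 48 D2, reset; bytes_emitted=6
After char 8 ('Y'=24): chars_in_quartet=1 acc=0x18 bytes_emitted=6
After char 9 ('M'=12): chars_in_quartet=2 acc=0x60C bytes_emitted=6
After char 10 ('T'=19): chars_in_quartet=3 acc=0x18313 bytes_emitted=6
After char 11 ('l'=37): chars_in_quartet=4 acc=0x60C4E5 -> emit 60 C4 E5, reset; bytes_emitted=9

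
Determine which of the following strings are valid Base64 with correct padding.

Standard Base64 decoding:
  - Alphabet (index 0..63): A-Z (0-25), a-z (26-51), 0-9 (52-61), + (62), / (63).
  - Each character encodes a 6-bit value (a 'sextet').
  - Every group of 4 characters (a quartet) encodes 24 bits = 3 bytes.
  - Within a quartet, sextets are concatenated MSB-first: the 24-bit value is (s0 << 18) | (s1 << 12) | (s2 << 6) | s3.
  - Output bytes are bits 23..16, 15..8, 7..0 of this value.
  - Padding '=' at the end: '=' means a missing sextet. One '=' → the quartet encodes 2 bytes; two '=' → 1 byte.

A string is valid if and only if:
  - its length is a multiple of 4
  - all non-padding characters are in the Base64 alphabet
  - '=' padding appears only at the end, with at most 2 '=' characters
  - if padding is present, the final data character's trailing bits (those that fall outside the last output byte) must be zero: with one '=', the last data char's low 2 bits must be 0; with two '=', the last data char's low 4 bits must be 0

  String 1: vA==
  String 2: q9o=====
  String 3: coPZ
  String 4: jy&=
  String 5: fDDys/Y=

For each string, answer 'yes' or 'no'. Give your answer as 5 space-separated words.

String 1: 'vA==' → valid
String 2: 'q9o=====' → invalid (5 pad chars (max 2))
String 3: 'coPZ' → valid
String 4: 'jy&=' → invalid (bad char(s): ['&'])
String 5: 'fDDys/Y=' → valid

Answer: yes no yes no yes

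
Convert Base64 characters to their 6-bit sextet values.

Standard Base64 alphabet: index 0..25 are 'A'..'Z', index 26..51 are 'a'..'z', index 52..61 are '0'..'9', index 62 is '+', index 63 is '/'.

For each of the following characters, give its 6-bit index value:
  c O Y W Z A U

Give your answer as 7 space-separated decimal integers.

'c': a..z range, 26 + ord('c') − ord('a') = 28
'O': A..Z range, ord('O') − ord('A') = 14
'Y': A..Z range, ord('Y') − ord('A') = 24
'W': A..Z range, ord('W') − ord('A') = 22
'Z': A..Z range, ord('Z') − ord('A') = 25
'A': A..Z range, ord('A') − ord('A') = 0
'U': A..Z range, ord('U') − ord('A') = 20

Answer: 28 14 24 22 25 0 20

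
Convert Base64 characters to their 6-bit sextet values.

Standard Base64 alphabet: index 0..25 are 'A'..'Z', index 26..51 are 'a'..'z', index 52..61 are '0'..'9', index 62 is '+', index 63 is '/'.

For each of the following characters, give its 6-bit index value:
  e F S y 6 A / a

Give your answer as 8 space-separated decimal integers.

'e': a..z range, 26 + ord('e') − ord('a') = 30
'F': A..Z range, ord('F') − ord('A') = 5
'S': A..Z range, ord('S') − ord('A') = 18
'y': a..z range, 26 + ord('y') − ord('a') = 50
'6': 0..9 range, 52 + ord('6') − ord('0') = 58
'A': A..Z range, ord('A') − ord('A') = 0
'/': index 63
'a': a..z range, 26 + ord('a') − ord('a') = 26

Answer: 30 5 18 50 58 0 63 26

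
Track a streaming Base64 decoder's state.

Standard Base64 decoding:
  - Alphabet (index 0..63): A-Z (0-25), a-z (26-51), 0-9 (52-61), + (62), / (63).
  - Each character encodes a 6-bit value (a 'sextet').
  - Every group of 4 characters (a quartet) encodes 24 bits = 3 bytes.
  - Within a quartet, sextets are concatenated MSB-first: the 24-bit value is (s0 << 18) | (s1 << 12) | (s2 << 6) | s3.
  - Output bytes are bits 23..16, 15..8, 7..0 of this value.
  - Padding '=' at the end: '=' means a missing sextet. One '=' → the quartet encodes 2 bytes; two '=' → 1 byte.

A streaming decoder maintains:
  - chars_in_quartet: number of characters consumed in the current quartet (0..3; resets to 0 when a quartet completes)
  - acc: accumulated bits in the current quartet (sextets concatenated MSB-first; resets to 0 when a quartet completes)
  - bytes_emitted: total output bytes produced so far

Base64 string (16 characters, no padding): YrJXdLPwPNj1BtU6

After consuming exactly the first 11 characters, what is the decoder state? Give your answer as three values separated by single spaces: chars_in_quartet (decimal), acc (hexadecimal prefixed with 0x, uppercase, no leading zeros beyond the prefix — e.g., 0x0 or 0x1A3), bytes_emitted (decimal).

Answer: 3 0xF363 6

Derivation:
After char 0 ('Y'=24): chars_in_quartet=1 acc=0x18 bytes_emitted=0
After char 1 ('r'=43): chars_in_quartet=2 acc=0x62B bytes_emitted=0
After char 2 ('J'=9): chars_in_quartet=3 acc=0x18AC9 bytes_emitted=0
After char 3 ('X'=23): chars_in_quartet=4 acc=0x62B257 -> emit 62 B2 57, reset; bytes_emitted=3
After char 4 ('d'=29): chars_in_quartet=1 acc=0x1D bytes_emitted=3
After char 5 ('L'=11): chars_in_quartet=2 acc=0x74B bytes_emitted=3
After char 6 ('P'=15): chars_in_quartet=3 acc=0x1D2CF bytes_emitted=3
After char 7 ('w'=48): chars_in_quartet=4 acc=0x74B3F0 -> emit 74 B3 F0, reset; bytes_emitted=6
After char 8 ('P'=15): chars_in_quartet=1 acc=0xF bytes_emitted=6
After char 9 ('N'=13): chars_in_quartet=2 acc=0x3CD bytes_emitted=6
After char 10 ('j'=35): chars_in_quartet=3 acc=0xF363 bytes_emitted=6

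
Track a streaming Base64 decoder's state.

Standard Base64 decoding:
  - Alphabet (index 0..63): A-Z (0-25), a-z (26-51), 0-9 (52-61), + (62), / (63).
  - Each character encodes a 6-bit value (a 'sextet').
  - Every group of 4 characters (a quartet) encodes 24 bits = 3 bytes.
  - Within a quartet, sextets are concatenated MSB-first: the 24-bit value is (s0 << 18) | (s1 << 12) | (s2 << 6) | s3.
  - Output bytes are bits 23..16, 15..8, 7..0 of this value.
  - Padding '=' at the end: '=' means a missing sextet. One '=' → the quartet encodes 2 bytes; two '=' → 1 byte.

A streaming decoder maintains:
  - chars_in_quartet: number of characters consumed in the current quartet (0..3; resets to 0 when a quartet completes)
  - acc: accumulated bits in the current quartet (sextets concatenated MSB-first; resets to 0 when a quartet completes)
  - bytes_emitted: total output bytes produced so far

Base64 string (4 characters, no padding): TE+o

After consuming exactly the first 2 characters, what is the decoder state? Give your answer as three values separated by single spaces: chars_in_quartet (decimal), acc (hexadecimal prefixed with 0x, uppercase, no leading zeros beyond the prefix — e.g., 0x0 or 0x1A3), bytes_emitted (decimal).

Answer: 2 0x4C4 0

Derivation:
After char 0 ('T'=19): chars_in_quartet=1 acc=0x13 bytes_emitted=0
After char 1 ('E'=4): chars_in_quartet=2 acc=0x4C4 bytes_emitted=0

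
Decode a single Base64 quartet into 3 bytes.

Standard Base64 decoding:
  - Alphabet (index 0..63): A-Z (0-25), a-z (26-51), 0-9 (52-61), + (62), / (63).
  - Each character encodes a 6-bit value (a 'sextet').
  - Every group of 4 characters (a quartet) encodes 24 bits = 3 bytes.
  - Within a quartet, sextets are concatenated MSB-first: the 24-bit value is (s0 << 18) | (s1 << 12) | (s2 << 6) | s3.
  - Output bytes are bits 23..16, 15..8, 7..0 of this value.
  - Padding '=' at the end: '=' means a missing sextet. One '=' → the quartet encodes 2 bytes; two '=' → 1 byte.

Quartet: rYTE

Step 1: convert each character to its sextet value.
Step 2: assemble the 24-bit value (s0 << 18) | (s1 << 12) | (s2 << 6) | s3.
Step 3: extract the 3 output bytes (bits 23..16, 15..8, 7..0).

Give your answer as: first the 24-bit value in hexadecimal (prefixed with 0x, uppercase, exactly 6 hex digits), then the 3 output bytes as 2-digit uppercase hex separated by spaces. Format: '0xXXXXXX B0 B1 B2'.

Answer: 0xAD84C4 AD 84 C4

Derivation:
Sextets: r=43, Y=24, T=19, E=4
24-bit: (43<<18) | (24<<12) | (19<<6) | 4
      = 0xAC0000 | 0x018000 | 0x0004C0 | 0x000004
      = 0xAD84C4
Bytes: (v>>16)&0xFF=AD, (v>>8)&0xFF=84, v&0xFF=C4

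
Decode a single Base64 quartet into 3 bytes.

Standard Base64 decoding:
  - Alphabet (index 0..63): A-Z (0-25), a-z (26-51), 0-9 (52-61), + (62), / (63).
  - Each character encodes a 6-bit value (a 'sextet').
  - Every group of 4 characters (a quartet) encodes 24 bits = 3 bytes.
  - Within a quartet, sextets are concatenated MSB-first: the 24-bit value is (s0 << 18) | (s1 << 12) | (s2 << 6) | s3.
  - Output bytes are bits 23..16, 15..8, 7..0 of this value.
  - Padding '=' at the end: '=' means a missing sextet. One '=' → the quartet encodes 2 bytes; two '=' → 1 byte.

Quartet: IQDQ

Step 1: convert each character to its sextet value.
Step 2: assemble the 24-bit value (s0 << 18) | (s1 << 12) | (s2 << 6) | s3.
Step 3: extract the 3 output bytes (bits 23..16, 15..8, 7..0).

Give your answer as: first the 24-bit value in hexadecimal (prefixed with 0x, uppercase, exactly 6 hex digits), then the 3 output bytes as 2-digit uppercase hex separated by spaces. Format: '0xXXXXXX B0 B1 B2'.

Answer: 0x2100D0 21 00 D0

Derivation:
Sextets: I=8, Q=16, D=3, Q=16
24-bit: (8<<18) | (16<<12) | (3<<6) | 16
      = 0x200000 | 0x010000 | 0x0000C0 | 0x000010
      = 0x2100D0
Bytes: (v>>16)&0xFF=21, (v>>8)&0xFF=00, v&0xFF=D0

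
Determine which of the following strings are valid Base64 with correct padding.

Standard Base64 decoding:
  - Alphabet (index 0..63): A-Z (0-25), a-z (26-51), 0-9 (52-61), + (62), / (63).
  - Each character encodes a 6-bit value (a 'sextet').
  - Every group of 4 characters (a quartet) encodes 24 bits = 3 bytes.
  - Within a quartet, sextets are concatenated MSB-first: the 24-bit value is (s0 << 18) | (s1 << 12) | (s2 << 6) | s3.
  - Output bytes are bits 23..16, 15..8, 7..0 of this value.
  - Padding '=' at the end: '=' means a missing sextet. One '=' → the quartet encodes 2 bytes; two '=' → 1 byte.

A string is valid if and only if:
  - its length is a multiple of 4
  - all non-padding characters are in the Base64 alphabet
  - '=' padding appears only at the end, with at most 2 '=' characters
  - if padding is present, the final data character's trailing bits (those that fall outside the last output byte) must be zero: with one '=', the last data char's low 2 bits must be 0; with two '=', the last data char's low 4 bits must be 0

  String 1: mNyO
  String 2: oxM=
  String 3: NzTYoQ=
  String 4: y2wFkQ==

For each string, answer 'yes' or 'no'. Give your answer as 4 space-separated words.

String 1: 'mNyO' → valid
String 2: 'oxM=' → valid
String 3: 'NzTYoQ=' → invalid (len=7 not mult of 4)
String 4: 'y2wFkQ==' → valid

Answer: yes yes no yes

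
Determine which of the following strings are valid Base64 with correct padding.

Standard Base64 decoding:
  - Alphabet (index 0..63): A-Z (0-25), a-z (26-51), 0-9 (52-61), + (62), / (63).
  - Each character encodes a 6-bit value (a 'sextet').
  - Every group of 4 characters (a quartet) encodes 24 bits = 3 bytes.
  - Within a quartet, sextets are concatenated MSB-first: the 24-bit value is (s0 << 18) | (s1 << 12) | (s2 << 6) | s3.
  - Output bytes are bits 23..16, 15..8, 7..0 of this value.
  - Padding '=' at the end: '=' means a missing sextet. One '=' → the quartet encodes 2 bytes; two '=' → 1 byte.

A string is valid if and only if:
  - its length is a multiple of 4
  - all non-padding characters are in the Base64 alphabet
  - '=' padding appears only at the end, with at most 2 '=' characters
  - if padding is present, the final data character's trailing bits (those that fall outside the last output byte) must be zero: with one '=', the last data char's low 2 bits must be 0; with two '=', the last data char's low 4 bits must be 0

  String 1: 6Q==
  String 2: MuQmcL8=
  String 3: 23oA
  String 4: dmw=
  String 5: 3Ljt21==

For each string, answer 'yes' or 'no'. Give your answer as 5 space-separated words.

Answer: yes yes yes yes no

Derivation:
String 1: '6Q==' → valid
String 2: 'MuQmcL8=' → valid
String 3: '23oA' → valid
String 4: 'dmw=' → valid
String 5: '3Ljt21==' → invalid (bad trailing bits)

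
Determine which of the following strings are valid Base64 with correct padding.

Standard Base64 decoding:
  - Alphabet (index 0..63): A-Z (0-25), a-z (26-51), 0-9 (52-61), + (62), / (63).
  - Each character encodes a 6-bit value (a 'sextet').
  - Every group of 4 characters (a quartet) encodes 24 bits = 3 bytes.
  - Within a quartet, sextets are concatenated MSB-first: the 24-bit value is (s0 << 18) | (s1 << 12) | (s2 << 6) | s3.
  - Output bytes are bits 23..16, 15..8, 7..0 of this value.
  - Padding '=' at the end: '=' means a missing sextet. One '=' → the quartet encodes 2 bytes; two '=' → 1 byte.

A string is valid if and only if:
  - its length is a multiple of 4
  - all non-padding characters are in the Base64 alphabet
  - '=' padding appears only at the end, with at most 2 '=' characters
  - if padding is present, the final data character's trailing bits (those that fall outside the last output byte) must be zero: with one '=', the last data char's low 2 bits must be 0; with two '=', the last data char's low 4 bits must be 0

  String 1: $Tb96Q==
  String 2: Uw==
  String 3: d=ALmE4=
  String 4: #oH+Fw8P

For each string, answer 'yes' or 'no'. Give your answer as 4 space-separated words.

Answer: no yes no no

Derivation:
String 1: '$Tb96Q==' → invalid (bad char(s): ['$'])
String 2: 'Uw==' → valid
String 3: 'd=ALmE4=' → invalid (bad char(s): ['=']; '=' in middle)
String 4: '#oH+Fw8P' → invalid (bad char(s): ['#'])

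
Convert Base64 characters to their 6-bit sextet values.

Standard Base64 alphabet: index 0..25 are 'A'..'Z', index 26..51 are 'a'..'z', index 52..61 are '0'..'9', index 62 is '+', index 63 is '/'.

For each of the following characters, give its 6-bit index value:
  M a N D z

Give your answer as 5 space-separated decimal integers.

'M': A..Z range, ord('M') − ord('A') = 12
'a': a..z range, 26 + ord('a') − ord('a') = 26
'N': A..Z range, ord('N') − ord('A') = 13
'D': A..Z range, ord('D') − ord('A') = 3
'z': a..z range, 26 + ord('z') − ord('a') = 51

Answer: 12 26 13 3 51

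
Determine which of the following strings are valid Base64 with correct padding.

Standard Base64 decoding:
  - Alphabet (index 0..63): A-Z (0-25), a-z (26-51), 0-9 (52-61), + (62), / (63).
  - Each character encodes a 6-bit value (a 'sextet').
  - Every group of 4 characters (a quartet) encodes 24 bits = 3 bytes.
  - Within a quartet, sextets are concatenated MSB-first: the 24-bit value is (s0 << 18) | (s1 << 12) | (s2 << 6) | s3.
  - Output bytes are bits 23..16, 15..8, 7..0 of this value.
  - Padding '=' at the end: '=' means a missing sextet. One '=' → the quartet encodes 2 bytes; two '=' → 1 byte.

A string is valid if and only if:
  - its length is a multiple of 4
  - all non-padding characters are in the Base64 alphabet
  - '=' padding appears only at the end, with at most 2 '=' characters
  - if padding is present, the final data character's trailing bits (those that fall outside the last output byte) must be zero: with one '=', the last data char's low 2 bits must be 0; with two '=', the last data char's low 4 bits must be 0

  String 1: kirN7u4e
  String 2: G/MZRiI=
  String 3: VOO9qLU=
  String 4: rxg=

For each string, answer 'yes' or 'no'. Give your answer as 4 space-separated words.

String 1: 'kirN7u4e' → valid
String 2: 'G/MZRiI=' → valid
String 3: 'VOO9qLU=' → valid
String 4: 'rxg=' → valid

Answer: yes yes yes yes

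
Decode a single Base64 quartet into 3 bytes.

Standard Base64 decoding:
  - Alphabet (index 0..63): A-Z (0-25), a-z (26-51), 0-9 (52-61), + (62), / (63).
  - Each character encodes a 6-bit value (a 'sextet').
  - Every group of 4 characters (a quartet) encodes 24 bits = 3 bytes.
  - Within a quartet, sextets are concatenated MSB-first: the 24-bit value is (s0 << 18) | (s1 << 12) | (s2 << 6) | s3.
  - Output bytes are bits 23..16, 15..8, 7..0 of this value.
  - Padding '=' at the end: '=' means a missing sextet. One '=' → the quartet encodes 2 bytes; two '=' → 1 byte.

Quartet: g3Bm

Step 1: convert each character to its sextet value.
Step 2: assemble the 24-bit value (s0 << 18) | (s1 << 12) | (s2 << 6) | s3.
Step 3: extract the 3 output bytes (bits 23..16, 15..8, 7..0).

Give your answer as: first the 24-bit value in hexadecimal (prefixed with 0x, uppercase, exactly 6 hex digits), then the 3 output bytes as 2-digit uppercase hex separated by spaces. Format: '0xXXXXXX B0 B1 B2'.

Sextets: g=32, 3=55, B=1, m=38
24-bit: (32<<18) | (55<<12) | (1<<6) | 38
      = 0x800000 | 0x037000 | 0x000040 | 0x000026
      = 0x837066
Bytes: (v>>16)&0xFF=83, (v>>8)&0xFF=70, v&0xFF=66

Answer: 0x837066 83 70 66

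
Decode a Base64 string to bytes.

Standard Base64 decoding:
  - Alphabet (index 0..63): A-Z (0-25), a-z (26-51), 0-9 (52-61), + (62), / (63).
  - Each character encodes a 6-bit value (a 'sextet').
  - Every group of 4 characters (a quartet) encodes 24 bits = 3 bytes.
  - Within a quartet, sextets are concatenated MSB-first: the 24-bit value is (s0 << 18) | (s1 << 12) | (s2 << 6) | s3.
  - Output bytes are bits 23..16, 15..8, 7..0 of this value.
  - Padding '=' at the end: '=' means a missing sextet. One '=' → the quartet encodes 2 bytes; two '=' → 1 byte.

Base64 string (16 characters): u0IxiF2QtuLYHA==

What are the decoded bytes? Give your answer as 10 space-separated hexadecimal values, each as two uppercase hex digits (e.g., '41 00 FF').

Answer: BB 42 31 88 5D 90 B6 E2 D8 1C

Derivation:
After char 0 ('u'=46): chars_in_quartet=1 acc=0x2E bytes_emitted=0
After char 1 ('0'=52): chars_in_quartet=2 acc=0xBB4 bytes_emitted=0
After char 2 ('I'=8): chars_in_quartet=3 acc=0x2ED08 bytes_emitted=0
After char 3 ('x'=49): chars_in_quartet=4 acc=0xBB4231 -> emit BB 42 31, reset; bytes_emitted=3
After char 4 ('i'=34): chars_in_quartet=1 acc=0x22 bytes_emitted=3
After char 5 ('F'=5): chars_in_quartet=2 acc=0x885 bytes_emitted=3
After char 6 ('2'=54): chars_in_quartet=3 acc=0x22176 bytes_emitted=3
After char 7 ('Q'=16): chars_in_quartet=4 acc=0x885D90 -> emit 88 5D 90, reset; bytes_emitted=6
After char 8 ('t'=45): chars_in_quartet=1 acc=0x2D bytes_emitted=6
After char 9 ('u'=46): chars_in_quartet=2 acc=0xB6E bytes_emitted=6
After char 10 ('L'=11): chars_in_quartet=3 acc=0x2DB8B bytes_emitted=6
After char 11 ('Y'=24): chars_in_quartet=4 acc=0xB6E2D8 -> emit B6 E2 D8, reset; bytes_emitted=9
After char 12 ('H'=7): chars_in_quartet=1 acc=0x7 bytes_emitted=9
After char 13 ('A'=0): chars_in_quartet=2 acc=0x1C0 bytes_emitted=9
Padding '==': partial quartet acc=0x1C0 -> emit 1C; bytes_emitted=10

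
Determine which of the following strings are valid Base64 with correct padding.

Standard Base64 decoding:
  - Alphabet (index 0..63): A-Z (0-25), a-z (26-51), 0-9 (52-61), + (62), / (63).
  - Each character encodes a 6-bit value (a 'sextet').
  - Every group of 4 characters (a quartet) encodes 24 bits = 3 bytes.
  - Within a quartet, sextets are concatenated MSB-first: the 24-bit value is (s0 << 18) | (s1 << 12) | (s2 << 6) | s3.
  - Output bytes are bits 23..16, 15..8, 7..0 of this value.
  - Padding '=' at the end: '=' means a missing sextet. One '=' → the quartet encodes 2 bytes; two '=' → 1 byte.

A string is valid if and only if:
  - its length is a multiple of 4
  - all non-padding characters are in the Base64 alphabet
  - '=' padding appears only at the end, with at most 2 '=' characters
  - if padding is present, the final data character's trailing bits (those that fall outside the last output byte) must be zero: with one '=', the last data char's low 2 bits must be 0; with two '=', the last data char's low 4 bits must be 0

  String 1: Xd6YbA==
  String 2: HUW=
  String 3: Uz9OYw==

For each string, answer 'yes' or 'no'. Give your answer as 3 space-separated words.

Answer: yes no yes

Derivation:
String 1: 'Xd6YbA==' → valid
String 2: 'HUW=' → invalid (bad trailing bits)
String 3: 'Uz9OYw==' → valid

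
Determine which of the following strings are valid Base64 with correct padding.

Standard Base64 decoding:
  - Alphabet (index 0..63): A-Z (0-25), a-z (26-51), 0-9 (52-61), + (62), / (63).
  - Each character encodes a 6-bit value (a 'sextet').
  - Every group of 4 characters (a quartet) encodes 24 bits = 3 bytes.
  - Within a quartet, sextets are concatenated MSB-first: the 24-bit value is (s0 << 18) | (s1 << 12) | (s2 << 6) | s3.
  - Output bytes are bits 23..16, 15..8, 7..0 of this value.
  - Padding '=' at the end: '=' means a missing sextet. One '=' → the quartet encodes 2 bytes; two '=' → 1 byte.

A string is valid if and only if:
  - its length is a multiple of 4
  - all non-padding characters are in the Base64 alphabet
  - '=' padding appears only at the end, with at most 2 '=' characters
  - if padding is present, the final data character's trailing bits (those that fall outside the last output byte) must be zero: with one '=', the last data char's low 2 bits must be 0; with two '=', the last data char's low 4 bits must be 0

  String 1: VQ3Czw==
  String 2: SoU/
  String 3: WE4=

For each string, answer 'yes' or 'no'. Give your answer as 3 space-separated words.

String 1: 'VQ3Czw==' → valid
String 2: 'SoU/' → valid
String 3: 'WE4=' → valid

Answer: yes yes yes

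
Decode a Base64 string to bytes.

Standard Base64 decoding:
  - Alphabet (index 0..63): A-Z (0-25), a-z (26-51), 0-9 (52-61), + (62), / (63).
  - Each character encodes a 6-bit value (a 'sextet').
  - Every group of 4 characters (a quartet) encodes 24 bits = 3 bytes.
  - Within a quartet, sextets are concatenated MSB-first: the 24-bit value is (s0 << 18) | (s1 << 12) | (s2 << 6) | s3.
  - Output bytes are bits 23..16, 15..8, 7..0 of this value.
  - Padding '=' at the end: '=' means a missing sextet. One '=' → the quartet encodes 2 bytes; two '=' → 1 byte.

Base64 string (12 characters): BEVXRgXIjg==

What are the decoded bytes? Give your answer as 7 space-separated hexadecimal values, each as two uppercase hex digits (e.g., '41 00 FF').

Answer: 04 45 57 46 05 C8 8E

Derivation:
After char 0 ('B'=1): chars_in_quartet=1 acc=0x1 bytes_emitted=0
After char 1 ('E'=4): chars_in_quartet=2 acc=0x44 bytes_emitted=0
After char 2 ('V'=21): chars_in_quartet=3 acc=0x1115 bytes_emitted=0
After char 3 ('X'=23): chars_in_quartet=4 acc=0x44557 -> emit 04 45 57, reset; bytes_emitted=3
After char 4 ('R'=17): chars_in_quartet=1 acc=0x11 bytes_emitted=3
After char 5 ('g'=32): chars_in_quartet=2 acc=0x460 bytes_emitted=3
After char 6 ('X'=23): chars_in_quartet=3 acc=0x11817 bytes_emitted=3
After char 7 ('I'=8): chars_in_quartet=4 acc=0x4605C8 -> emit 46 05 C8, reset; bytes_emitted=6
After char 8 ('j'=35): chars_in_quartet=1 acc=0x23 bytes_emitted=6
After char 9 ('g'=32): chars_in_quartet=2 acc=0x8E0 bytes_emitted=6
Padding '==': partial quartet acc=0x8E0 -> emit 8E; bytes_emitted=7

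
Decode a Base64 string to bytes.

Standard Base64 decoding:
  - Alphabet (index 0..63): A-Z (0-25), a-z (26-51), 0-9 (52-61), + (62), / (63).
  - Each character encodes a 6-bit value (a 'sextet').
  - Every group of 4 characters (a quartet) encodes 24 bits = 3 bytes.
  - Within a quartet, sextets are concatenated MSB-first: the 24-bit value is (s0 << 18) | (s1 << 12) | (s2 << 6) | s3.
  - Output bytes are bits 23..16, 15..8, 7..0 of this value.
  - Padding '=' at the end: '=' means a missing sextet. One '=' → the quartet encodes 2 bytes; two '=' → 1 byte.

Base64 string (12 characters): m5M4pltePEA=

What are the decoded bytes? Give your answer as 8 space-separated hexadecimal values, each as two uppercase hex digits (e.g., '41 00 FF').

Answer: 9B 93 38 A6 5B 5E 3C 40

Derivation:
After char 0 ('m'=38): chars_in_quartet=1 acc=0x26 bytes_emitted=0
After char 1 ('5'=57): chars_in_quartet=2 acc=0x9B9 bytes_emitted=0
After char 2 ('M'=12): chars_in_quartet=3 acc=0x26E4C bytes_emitted=0
After char 3 ('4'=56): chars_in_quartet=4 acc=0x9B9338 -> emit 9B 93 38, reset; bytes_emitted=3
After char 4 ('p'=41): chars_in_quartet=1 acc=0x29 bytes_emitted=3
After char 5 ('l'=37): chars_in_quartet=2 acc=0xA65 bytes_emitted=3
After char 6 ('t'=45): chars_in_quartet=3 acc=0x2996D bytes_emitted=3
After char 7 ('e'=30): chars_in_quartet=4 acc=0xA65B5E -> emit A6 5B 5E, reset; bytes_emitted=6
After char 8 ('P'=15): chars_in_quartet=1 acc=0xF bytes_emitted=6
After char 9 ('E'=4): chars_in_quartet=2 acc=0x3C4 bytes_emitted=6
After char 10 ('A'=0): chars_in_quartet=3 acc=0xF100 bytes_emitted=6
Padding '=': partial quartet acc=0xF100 -> emit 3C 40; bytes_emitted=8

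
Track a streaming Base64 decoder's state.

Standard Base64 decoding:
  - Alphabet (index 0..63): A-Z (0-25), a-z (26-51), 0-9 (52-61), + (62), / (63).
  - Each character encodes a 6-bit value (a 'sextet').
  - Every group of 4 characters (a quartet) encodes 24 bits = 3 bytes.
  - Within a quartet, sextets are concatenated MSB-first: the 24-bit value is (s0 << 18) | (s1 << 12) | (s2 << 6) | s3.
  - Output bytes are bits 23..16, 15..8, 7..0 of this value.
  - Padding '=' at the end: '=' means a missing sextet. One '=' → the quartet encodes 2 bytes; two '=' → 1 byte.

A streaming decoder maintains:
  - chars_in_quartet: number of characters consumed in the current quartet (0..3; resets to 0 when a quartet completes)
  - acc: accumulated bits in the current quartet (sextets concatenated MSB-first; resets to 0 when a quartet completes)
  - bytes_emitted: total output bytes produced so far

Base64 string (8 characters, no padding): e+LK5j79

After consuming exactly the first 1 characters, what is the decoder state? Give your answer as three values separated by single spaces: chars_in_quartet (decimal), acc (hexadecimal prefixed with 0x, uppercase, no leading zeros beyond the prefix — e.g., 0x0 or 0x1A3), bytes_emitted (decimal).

Answer: 1 0x1E 0

Derivation:
After char 0 ('e'=30): chars_in_quartet=1 acc=0x1E bytes_emitted=0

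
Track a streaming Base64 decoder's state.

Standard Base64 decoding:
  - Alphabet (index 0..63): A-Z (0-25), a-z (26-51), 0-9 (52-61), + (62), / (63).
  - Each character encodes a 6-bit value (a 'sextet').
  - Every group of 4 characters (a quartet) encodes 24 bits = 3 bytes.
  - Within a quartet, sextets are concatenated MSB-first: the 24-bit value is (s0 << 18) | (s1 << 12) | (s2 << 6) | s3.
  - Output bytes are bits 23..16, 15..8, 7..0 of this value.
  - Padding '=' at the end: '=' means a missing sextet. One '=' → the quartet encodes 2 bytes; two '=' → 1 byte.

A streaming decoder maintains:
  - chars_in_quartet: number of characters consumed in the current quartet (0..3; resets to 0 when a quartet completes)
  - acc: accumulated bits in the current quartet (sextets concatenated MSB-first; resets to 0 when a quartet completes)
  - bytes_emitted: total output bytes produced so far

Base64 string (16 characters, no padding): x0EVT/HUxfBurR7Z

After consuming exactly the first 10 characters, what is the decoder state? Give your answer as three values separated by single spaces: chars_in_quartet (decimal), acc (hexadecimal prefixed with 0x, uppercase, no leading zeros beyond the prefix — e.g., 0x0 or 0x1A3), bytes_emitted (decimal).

After char 0 ('x'=49): chars_in_quartet=1 acc=0x31 bytes_emitted=0
After char 1 ('0'=52): chars_in_quartet=2 acc=0xC74 bytes_emitted=0
After char 2 ('E'=4): chars_in_quartet=3 acc=0x31D04 bytes_emitted=0
After char 3 ('V'=21): chars_in_quartet=4 acc=0xC74115 -> emit C7 41 15, reset; bytes_emitted=3
After char 4 ('T'=19): chars_in_quartet=1 acc=0x13 bytes_emitted=3
After char 5 ('/'=63): chars_in_quartet=2 acc=0x4FF bytes_emitted=3
After char 6 ('H'=7): chars_in_quartet=3 acc=0x13FC7 bytes_emitted=3
After char 7 ('U'=20): chars_in_quartet=4 acc=0x4FF1D4 -> emit 4F F1 D4, reset; bytes_emitted=6
After char 8 ('x'=49): chars_in_quartet=1 acc=0x31 bytes_emitted=6
After char 9 ('f'=31): chars_in_quartet=2 acc=0xC5F bytes_emitted=6

Answer: 2 0xC5F 6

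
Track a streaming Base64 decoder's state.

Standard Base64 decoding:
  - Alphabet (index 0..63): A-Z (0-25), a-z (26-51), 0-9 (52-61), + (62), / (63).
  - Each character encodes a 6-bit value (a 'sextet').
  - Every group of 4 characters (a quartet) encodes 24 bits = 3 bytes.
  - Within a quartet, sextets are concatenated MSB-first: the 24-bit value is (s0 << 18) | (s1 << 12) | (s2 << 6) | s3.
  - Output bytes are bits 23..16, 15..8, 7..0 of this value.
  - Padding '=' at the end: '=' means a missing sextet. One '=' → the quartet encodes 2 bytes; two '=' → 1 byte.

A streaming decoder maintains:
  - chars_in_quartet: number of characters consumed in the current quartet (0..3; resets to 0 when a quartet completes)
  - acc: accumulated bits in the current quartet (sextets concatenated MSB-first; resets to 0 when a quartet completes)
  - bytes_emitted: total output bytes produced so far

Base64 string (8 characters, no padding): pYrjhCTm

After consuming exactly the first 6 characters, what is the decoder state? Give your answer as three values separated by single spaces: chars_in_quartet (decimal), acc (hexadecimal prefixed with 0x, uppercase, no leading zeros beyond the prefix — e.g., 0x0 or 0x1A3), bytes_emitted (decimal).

After char 0 ('p'=41): chars_in_quartet=1 acc=0x29 bytes_emitted=0
After char 1 ('Y'=24): chars_in_quartet=2 acc=0xA58 bytes_emitted=0
After char 2 ('r'=43): chars_in_quartet=3 acc=0x2962B bytes_emitted=0
After char 3 ('j'=35): chars_in_quartet=4 acc=0xA58AE3 -> emit A5 8A E3, reset; bytes_emitted=3
After char 4 ('h'=33): chars_in_quartet=1 acc=0x21 bytes_emitted=3
After char 5 ('C'=2): chars_in_quartet=2 acc=0x842 bytes_emitted=3

Answer: 2 0x842 3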